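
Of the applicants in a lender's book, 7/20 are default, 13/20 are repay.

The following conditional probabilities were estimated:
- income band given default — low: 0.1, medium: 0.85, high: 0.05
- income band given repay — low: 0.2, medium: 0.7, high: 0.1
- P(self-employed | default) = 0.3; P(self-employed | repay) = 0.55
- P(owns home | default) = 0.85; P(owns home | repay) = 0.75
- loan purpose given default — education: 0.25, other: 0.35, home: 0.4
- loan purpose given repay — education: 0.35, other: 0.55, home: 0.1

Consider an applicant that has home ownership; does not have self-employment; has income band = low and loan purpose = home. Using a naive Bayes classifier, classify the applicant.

default: 0.35 × 0.1 × (1−0.3) × 0.85 × 0.4 = 0.00833
repay: 0.65 × 0.2 × (1−0.55) × 0.75 × 0.1 = 0.0043875
Highest score → default.

default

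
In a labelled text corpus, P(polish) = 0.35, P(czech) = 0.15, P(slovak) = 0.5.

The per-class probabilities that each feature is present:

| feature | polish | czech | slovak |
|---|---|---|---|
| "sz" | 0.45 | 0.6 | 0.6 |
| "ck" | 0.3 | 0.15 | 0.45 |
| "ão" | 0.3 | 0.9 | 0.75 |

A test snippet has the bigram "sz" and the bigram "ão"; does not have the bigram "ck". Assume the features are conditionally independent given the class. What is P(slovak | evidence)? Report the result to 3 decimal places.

0.548

polish: 0.35 × 0.45 × (1−0.3) × 0.3 = 0.033075
czech: 0.15 × 0.6 × (1−0.15) × 0.9 = 0.06885
slovak: 0.5 × 0.6 × (1−0.45) × 0.75 = 0.12375
P(slovak | x) = 0.12375 / 0.225675 ≈ 0.548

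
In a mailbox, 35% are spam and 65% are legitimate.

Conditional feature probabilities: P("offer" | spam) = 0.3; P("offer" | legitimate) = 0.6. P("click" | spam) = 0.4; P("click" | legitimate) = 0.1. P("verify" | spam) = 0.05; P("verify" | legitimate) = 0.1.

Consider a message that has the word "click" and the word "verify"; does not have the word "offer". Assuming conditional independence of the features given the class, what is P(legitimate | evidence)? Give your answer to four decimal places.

0.3467

spam: 0.35 × (1−0.3) × 0.4 × 0.05 = 0.0049
legitimate: 0.65 × (1−0.6) × 0.1 × 0.1 = 0.0026
P(legitimate | x) = 0.0026 / 0.0075 ≈ 0.3467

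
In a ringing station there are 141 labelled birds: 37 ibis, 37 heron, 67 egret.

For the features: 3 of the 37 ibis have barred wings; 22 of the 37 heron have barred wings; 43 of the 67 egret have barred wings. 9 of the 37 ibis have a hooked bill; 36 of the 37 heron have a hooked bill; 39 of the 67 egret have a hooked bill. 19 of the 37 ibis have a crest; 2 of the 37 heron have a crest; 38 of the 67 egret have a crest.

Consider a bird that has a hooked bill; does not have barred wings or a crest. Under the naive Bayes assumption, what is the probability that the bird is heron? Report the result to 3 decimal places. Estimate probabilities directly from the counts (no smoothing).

ibis: (37/141) × (34/37) × (9/37) × (18/37) ≈ 0.0285346
heron: (37/141) × (15/37) × (36/37) × (35/37) ≈ 0.0979127
egret: (67/141) × (24/67) × (39/67) × (29/67) ≈ 0.042885
P(heron | x) = 0.0979127 / 0.1693323 ≈ 0.578

0.578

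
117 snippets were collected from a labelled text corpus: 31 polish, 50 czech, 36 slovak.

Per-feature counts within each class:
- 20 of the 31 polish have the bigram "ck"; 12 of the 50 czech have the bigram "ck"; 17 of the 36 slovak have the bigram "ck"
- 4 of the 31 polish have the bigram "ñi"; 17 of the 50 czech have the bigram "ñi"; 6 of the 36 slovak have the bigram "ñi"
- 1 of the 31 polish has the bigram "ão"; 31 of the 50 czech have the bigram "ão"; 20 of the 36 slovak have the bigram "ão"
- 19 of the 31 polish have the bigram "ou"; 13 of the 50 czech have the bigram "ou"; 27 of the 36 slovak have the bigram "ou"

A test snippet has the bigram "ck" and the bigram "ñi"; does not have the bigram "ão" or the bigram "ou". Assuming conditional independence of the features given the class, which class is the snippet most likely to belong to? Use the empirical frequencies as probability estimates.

czech

polish: (31/117) × (20/31) × (4/31) × (30/31) × (12/31) ≈ 0.00826269
czech: (50/117) × (12/50) × (17/50) × (19/50) × (37/50) ≈ 0.00980595
slovak: (36/117) × (17/36) × (6/36) × (16/36) × (9/36) ≈ 0.00269072
Highest score → czech.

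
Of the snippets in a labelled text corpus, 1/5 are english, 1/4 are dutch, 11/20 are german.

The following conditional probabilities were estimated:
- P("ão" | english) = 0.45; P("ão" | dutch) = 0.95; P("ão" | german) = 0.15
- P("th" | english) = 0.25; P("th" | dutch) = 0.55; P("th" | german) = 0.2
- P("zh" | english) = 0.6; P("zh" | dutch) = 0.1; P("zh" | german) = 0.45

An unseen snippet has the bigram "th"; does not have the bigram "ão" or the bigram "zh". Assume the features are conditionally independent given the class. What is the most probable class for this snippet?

german

english: 0.2 × (1−0.45) × 0.25 × (1−0.6) = 0.011
dutch: 0.25 × (1−0.95) × 0.55 × (1−0.1) = 0.0061875
german: 0.55 × (1−0.15) × 0.2 × (1−0.45) = 0.051425
Highest score → german.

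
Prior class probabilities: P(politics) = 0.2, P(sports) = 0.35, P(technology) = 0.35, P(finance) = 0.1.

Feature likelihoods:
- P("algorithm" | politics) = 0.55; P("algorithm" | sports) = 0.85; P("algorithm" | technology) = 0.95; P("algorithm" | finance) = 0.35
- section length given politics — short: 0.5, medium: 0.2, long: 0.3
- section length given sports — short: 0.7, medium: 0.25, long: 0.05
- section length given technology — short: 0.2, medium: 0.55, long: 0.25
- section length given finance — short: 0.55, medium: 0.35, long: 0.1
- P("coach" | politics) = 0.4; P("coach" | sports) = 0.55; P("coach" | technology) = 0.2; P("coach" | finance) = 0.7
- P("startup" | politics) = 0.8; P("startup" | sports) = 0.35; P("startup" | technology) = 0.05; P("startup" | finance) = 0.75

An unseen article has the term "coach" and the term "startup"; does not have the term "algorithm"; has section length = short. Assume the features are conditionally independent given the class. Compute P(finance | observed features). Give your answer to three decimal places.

0.466

politics: 0.2 × (1−0.55) × 0.5 × 0.4 × 0.8 = 0.0144
sports: 0.35 × (1−0.85) × 0.7 × 0.55 × 0.35 = 0.007074375
technology: 0.35 × (1−0.95) × 0.2 × 0.2 × 0.05 = 0.000035
finance: 0.1 × (1−0.35) × 0.55 × 0.7 × 0.75 = 0.01876875
P(finance | x) = 0.01876875 / 0.040278125 ≈ 0.466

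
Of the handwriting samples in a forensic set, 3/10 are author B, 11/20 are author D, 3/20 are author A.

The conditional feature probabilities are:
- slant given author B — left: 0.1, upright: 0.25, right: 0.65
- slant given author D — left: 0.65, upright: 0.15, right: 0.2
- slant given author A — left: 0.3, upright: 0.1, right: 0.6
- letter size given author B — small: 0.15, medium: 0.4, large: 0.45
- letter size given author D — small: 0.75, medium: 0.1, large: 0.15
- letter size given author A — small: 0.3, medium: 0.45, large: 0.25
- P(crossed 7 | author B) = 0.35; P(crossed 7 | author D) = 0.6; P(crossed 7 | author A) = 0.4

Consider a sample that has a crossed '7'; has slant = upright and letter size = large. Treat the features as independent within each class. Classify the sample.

author B

author B: 0.3 × 0.25 × 0.45 × 0.35 = 0.0118125
author D: 0.55 × 0.15 × 0.15 × 0.6 = 0.007425
author A: 0.15 × 0.1 × 0.25 × 0.4 = 0.0015
Highest score → author B.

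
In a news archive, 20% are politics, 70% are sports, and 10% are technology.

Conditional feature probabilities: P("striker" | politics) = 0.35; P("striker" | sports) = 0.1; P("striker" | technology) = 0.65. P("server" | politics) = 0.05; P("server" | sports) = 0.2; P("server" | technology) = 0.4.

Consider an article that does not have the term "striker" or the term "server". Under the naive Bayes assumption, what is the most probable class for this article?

politics: 0.2 × (1−0.35) × (1−0.05) = 0.1235
sports: 0.7 × (1−0.1) × (1−0.2) = 0.504
technology: 0.1 × (1−0.65) × (1−0.4) = 0.021
Highest score → sports.

sports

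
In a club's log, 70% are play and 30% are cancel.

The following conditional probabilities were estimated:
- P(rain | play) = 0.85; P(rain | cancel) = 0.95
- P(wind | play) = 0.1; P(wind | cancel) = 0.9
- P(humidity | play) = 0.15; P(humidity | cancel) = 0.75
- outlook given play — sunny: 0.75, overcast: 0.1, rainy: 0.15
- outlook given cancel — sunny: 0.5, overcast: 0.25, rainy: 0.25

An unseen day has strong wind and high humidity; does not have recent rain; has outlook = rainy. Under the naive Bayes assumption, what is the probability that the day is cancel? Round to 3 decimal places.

play: 0.7 × (1−0.85) × 0.1 × 0.15 × 0.15 = 0.00023625
cancel: 0.3 × (1−0.95) × 0.9 × 0.75 × 0.25 = 0.00253125
P(cancel | x) = 0.00253125 / 0.0027675 ≈ 0.915

0.915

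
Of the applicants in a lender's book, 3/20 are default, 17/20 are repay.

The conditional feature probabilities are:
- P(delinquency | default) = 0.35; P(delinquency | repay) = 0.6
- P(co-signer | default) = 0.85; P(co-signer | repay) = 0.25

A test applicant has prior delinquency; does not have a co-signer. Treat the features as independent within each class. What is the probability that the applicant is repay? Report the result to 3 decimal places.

0.980

default: 0.15 × 0.35 × (1−0.85) = 0.007875
repay: 0.85 × 0.6 × (1−0.25) = 0.3825
P(repay | x) = 0.3825 / 0.390375 ≈ 0.980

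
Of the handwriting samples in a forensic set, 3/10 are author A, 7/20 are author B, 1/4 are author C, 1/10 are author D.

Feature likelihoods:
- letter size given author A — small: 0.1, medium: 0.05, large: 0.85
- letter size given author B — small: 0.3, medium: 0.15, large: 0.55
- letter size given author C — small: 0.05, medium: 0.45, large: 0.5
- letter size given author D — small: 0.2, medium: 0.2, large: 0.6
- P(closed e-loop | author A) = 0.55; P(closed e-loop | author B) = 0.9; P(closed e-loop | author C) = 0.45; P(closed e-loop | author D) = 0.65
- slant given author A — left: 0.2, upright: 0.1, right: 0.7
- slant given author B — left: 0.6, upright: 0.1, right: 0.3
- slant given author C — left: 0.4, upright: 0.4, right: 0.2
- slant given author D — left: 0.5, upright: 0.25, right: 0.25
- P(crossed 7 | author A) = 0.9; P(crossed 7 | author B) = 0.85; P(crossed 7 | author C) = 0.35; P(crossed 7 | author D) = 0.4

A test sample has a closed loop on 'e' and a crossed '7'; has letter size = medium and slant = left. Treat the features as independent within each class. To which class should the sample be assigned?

author A: 0.3 × 0.05 × 0.55 × 0.2 × 0.9 = 0.001485
author B: 0.35 × 0.15 × 0.9 × 0.6 × 0.85 = 0.0240975
author C: 0.25 × 0.45 × 0.45 × 0.4 × 0.35 = 0.0070875
author D: 0.1 × 0.2 × 0.65 × 0.5 × 0.4 = 0.0026
Highest score → author B.

author B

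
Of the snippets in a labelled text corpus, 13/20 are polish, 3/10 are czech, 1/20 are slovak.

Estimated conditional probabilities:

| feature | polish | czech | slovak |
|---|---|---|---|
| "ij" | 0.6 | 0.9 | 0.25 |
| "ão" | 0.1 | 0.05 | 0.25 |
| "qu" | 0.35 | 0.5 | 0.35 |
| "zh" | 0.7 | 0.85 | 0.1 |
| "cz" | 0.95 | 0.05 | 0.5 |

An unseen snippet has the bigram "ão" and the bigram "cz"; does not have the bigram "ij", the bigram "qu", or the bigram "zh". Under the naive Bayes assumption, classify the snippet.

polish: 0.65 × (1−0.6) × 0.1 × (1−0.35) × (1−0.7) × 0.95 = 0.0048165
czech: 0.3 × (1−0.9) × 0.05 × (1−0.5) × (1−0.85) × 0.05 = 0.000005625
slovak: 0.05 × (1−0.25) × 0.25 × (1−0.35) × (1−0.1) × 0.5 = 0.0027421875
Highest score → polish.

polish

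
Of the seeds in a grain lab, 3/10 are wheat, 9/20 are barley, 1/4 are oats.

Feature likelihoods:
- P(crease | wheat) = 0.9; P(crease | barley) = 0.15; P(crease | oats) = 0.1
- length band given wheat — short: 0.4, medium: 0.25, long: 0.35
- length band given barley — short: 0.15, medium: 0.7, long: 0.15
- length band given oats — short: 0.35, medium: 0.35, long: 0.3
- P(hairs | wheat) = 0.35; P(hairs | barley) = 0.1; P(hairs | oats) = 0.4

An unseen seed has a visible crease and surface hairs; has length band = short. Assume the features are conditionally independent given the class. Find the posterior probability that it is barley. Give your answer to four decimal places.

wheat: 0.3 × 0.9 × 0.4 × 0.35 = 0.0378
barley: 0.45 × 0.15 × 0.15 × 0.1 = 0.0010125
oats: 0.25 × 0.1 × 0.35 × 0.4 = 0.0035
P(barley | x) = 0.0010125 / 0.0423125 ≈ 0.0239

0.0239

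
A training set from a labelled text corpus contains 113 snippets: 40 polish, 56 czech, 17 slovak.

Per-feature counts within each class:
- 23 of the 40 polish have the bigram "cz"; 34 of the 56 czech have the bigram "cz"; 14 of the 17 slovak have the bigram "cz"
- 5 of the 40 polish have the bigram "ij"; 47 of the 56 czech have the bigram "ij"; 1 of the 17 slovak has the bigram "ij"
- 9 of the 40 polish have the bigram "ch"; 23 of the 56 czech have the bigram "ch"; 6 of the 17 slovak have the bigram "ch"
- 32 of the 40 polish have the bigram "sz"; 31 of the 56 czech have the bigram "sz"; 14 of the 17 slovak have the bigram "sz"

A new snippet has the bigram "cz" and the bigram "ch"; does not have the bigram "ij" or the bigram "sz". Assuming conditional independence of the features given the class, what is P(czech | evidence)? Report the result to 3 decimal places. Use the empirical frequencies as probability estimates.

0.367

polish: (40/113) × (23/40) × (35/40) × (9/40) × (8/40) ≈ 0.00801438
czech: (56/113) × (34/56) × (9/56) × (23/56) × (25/56) ≈ 0.00886639
slovak: (17/113) × (14/17) × (16/17) × (6/17) × (3/17) ≈ 0.00726265
P(czech | x) = 0.00886639 / 0.02414342 ≈ 0.367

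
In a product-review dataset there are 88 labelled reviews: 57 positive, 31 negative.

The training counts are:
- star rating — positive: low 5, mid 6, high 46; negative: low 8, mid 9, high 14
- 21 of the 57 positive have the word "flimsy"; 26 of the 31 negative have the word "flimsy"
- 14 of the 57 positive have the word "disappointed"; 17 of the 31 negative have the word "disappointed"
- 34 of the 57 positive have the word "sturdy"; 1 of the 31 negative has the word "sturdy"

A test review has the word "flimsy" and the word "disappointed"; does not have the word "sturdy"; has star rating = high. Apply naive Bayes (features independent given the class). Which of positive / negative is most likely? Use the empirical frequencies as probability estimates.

negative

positive: (57/88) × (46/57) × (21/57) × (14/57) × (23/57) ≈ 0.0190865
negative: (31/88) × (14/31) × (26/31) × (17/31) × (30/31) ≈ 0.0708115
Highest score → negative.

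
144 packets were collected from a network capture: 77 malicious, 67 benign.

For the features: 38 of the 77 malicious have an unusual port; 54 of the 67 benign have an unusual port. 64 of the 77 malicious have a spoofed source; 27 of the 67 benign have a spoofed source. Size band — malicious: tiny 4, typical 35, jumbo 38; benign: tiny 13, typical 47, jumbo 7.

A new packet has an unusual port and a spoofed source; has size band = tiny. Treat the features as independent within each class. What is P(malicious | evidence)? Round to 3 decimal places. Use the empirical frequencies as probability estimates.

0.280

malicious: (77/144) × (38/77) × (64/77) × (4/77) ≈ 0.0113941
benign: (67/144) × (54/67) × (27/67) × (13/67) ≈ 0.0293217
P(malicious | x) = 0.0113941 / 0.0407158 ≈ 0.280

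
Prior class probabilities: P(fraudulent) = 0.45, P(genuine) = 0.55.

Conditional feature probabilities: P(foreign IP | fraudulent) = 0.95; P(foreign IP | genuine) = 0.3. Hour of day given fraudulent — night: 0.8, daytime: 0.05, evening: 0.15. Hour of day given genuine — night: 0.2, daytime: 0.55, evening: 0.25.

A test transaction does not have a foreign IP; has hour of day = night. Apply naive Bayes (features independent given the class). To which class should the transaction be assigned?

fraudulent: 0.45 × (1−0.95) × 0.8 = 0.018
genuine: 0.55 × (1−0.3) × 0.2 = 0.077
Highest score → genuine.

genuine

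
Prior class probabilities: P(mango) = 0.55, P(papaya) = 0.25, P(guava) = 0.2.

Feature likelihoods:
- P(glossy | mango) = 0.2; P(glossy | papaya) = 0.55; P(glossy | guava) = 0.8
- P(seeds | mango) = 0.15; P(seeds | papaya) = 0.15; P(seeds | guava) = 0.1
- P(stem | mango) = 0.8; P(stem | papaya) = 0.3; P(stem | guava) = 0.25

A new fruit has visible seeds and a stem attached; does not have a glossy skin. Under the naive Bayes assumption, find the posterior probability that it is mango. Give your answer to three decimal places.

0.897

mango: 0.55 × (1−0.2) × 0.15 × 0.8 = 0.0528
papaya: 0.25 × (1−0.55) × 0.15 × 0.3 = 0.0050625
guava: 0.2 × (1−0.8) × 0.1 × 0.25 = 0.001
P(mango | x) = 0.0528 / 0.0588625 ≈ 0.897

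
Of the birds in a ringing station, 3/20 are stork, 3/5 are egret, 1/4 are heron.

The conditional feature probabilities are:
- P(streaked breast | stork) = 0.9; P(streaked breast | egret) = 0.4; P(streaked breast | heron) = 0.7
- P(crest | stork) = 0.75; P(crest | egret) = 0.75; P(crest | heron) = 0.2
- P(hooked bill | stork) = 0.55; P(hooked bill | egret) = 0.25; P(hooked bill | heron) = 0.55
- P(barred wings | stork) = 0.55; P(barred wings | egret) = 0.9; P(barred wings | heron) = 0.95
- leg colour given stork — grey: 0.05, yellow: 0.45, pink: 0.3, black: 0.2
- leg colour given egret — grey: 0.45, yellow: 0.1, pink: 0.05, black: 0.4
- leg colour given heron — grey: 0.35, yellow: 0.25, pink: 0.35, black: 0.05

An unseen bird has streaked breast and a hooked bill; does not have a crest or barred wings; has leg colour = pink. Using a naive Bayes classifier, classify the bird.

stork: 0.15 × 0.9 × (1−0.75) × 0.55 × (1−0.55) × 0.3 = 0.0025059375
egret: 0.6 × 0.4 × (1−0.75) × 0.25 × (1−0.9) × 0.05 = 0.000075
heron: 0.25 × 0.7 × (1−0.2) × 0.55 × (1−0.95) × 0.35 = 0.0013475
Highest score → stork.

stork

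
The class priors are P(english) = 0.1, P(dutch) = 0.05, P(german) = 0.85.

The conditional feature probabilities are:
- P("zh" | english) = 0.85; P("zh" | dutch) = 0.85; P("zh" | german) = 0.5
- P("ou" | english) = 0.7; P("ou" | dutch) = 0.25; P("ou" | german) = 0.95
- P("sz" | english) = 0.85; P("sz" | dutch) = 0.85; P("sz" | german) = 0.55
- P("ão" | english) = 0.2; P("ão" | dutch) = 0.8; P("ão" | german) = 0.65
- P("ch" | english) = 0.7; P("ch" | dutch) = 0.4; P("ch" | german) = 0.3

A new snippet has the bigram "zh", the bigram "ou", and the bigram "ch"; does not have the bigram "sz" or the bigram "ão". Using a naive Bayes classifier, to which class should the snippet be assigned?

german

english: 0.1 × 0.85 × 0.7 × (1−0.85) × (1−0.2) × 0.7 = 0.004998
dutch: 0.05 × 0.85 × 0.25 × (1−0.85) × (1−0.8) × 0.4 = 0.0001275
german: 0.85 × 0.5 × 0.95 × (1−0.55) × (1−0.65) × 0.3 = 0.0190771875
Highest score → german.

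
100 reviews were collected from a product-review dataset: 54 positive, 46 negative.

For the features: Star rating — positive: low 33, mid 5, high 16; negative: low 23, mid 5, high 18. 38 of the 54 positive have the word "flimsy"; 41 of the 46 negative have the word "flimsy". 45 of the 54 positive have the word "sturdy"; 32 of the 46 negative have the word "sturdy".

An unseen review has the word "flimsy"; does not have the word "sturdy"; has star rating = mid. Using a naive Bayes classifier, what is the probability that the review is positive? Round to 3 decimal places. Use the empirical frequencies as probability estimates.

positive: (54/100) × (5/54) × (38/54) × (9/54) ≈ 0.0058642
negative: (46/100) × (5/46) × (41/46) × (14/46) ≈ 0.0135633
P(positive | x) = 0.0058642 / 0.0194275 ≈ 0.302

0.302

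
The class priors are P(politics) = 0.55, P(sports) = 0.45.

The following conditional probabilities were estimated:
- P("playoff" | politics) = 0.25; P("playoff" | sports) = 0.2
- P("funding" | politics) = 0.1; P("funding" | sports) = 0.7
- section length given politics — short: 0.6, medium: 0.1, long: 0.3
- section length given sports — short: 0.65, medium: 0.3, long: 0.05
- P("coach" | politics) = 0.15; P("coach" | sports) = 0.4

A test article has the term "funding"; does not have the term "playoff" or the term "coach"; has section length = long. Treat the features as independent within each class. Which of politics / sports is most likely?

politics: 0.55 × (1−0.25) × 0.1 × 0.3 × (1−0.15) = 0.01051875
sports: 0.45 × (1−0.2) × 0.7 × 0.05 × (1−0.4) = 0.00756
Highest score → politics.

politics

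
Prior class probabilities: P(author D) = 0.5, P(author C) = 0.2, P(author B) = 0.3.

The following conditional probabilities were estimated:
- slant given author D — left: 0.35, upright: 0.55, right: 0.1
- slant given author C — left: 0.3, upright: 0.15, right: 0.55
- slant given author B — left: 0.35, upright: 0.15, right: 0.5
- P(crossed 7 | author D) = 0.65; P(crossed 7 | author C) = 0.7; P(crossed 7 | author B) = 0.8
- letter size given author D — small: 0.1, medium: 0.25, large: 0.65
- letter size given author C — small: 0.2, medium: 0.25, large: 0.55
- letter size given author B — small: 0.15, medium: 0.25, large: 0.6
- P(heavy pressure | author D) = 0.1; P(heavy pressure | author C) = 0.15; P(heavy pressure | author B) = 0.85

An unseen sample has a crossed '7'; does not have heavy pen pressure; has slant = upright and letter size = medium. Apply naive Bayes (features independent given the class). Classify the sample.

author D

author D: 0.5 × 0.55 × 0.65 × 0.25 × (1−0.1) = 0.04021875
author C: 0.2 × 0.15 × 0.7 × 0.25 × (1−0.15) = 0.0044625
author B: 0.3 × 0.15 × 0.8 × 0.25 × (1−0.85) = 0.00135
Highest score → author D.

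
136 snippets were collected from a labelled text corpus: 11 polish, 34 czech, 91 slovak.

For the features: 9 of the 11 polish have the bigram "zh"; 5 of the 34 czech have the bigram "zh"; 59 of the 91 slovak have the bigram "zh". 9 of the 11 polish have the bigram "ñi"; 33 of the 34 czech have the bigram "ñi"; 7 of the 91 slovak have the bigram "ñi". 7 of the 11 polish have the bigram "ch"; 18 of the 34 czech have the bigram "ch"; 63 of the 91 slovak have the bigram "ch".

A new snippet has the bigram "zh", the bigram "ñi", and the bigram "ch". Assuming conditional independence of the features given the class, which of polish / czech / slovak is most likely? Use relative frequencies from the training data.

polish

polish: (11/136) × (9/11) × (9/11) × (7/11) ≈ 0.0344555
czech: (34/136) × (5/34) × (33/34) × (18/34) ≈ 0.0188912
slovak: (91/136) × (59/91) × (7/91) × (63/91) ≈ 0.023103
Highest score → polish.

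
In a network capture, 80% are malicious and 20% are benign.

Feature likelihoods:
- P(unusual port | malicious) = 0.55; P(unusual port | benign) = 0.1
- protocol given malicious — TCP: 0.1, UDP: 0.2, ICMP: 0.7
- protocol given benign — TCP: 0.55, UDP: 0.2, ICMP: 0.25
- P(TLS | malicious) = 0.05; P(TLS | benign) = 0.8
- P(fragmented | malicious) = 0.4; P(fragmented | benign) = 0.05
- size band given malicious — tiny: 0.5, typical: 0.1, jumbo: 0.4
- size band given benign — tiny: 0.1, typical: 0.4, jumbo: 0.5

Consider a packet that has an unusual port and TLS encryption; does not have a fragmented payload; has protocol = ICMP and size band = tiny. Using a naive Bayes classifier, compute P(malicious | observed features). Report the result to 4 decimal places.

malicious: 0.8 × 0.55 × 0.7 × 0.05 × (1−0.4) × 0.5 = 0.00462
benign: 0.2 × 0.1 × 0.25 × 0.8 × (1−0.05) × 0.1 = 0.00038
P(malicious | x) = 0.00462 / 0.005 ≈ 0.9240

0.9240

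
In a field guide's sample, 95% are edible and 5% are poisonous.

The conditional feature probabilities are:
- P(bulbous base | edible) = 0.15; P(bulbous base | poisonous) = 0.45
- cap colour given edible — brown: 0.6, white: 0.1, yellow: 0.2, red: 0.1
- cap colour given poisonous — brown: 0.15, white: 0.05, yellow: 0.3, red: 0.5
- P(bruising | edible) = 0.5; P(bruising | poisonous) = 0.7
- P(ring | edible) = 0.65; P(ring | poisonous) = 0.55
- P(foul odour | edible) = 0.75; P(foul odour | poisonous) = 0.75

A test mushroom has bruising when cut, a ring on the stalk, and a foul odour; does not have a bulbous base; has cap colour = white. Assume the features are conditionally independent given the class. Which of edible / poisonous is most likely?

edible

edible: 0.95 × (1−0.15) × 0.1 × 0.5 × 0.65 × 0.75 = 0.0196828125
poisonous: 0.05 × (1−0.45) × 0.05 × 0.7 × 0.55 × 0.75 = 0.00039703125
Highest score → edible.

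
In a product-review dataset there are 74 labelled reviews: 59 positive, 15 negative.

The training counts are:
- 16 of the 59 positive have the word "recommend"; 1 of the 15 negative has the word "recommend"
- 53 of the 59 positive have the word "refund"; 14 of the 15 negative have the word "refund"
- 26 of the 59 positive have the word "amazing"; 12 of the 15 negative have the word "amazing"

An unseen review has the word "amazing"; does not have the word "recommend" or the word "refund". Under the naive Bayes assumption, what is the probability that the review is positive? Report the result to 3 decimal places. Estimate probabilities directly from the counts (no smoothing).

0.721

positive: (59/74) × (43/59) × (6/59) × (26/59) ≈ 0.026041
negative: (15/74) × (14/15) × (1/15) × (12/15) ≈ 0.0100901
P(positive | x) = 0.026041 / 0.0361311 ≈ 0.721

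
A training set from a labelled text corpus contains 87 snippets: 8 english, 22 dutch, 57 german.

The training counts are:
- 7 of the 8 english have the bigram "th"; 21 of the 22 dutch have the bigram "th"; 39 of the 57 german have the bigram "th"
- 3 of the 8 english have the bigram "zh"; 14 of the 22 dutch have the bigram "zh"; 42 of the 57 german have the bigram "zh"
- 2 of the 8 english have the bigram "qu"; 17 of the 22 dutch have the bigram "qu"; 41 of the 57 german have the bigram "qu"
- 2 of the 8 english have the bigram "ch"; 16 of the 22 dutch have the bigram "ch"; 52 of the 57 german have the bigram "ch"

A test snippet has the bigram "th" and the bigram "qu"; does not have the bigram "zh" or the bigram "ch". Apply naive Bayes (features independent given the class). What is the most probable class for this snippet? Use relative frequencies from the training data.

dutch

english: (8/87) × (7/8) × (5/8) × (2/8) × (6/8) ≈ 0.00942888
dutch: (22/87) × (21/22) × (8/22) × (17/22) × (6/22) ≈ 0.0184979
german: (57/87) × (39/57) × (15/57) × (41/57) × (5/57) ≈ 0.00744331
Highest score → dutch.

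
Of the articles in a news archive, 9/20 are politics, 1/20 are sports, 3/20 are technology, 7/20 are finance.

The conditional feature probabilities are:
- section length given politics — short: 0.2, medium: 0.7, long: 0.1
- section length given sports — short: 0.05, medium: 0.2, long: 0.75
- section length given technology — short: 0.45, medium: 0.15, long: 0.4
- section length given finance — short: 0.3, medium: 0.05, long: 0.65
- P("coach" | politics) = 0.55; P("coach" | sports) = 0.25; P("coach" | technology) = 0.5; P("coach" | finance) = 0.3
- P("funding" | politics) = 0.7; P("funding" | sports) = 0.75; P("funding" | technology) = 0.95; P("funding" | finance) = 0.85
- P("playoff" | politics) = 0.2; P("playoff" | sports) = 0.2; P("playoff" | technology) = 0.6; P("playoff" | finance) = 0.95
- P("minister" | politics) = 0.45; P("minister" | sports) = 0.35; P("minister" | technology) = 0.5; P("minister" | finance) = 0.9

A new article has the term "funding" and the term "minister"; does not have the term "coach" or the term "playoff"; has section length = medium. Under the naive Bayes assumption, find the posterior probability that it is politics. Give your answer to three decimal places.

0.895

politics: 0.45 × 0.7 × (1−0.55) × 0.7 × (1−0.2) × 0.45 = 0.035721
sports: 0.05 × 0.2 × (1−0.25) × 0.75 × (1−0.2) × 0.35 = 0.001575
technology: 0.15 × 0.15 × (1−0.5) × 0.95 × (1−0.6) × 0.5 = 0.0021375
finance: 0.35 × 0.05 × (1−0.3) × 0.85 × (1−0.95) × 0.9 = 0.0004685625
P(politics | x) = 0.035721 / 0.0399020625 ≈ 0.895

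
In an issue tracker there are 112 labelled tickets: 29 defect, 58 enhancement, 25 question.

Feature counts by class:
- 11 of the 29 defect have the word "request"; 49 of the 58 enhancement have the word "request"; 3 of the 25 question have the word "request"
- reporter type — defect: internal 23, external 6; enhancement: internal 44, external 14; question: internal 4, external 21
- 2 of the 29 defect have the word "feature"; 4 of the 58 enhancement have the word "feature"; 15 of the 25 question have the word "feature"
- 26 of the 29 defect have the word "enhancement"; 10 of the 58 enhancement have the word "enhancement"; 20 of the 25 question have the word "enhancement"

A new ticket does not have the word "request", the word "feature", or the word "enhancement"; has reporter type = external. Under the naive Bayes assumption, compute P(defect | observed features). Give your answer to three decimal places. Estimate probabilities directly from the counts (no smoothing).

defect: (29/112) × (18/29) × (6/29) × (27/29) × (3/29) ≈ 0.00320256
enhancement: (58/112) × (9/58) × (14/58) × (54/58) × (48/58) ≈ 0.0149453
question: (25/112) × (22/25) × (21/25) × (10/25) × (5/25) = 0.0132
P(defect | x) = 0.00320256 / 0.03134786 ≈ 0.102

0.102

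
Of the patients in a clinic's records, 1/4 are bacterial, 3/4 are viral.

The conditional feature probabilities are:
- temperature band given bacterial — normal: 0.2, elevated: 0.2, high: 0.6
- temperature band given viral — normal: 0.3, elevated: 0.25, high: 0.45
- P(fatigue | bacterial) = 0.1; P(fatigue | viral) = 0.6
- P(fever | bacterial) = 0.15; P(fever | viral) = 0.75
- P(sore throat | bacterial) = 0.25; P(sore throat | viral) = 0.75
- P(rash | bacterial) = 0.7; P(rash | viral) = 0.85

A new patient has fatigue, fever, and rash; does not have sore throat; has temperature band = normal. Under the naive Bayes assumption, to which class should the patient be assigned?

viral

bacterial: 0.25 × 0.2 × 0.1 × 0.15 × (1−0.25) × 0.7 = 0.00039375
viral: 0.75 × 0.3 × 0.6 × 0.75 × (1−0.75) × 0.85 = 0.021515625
Highest score → viral.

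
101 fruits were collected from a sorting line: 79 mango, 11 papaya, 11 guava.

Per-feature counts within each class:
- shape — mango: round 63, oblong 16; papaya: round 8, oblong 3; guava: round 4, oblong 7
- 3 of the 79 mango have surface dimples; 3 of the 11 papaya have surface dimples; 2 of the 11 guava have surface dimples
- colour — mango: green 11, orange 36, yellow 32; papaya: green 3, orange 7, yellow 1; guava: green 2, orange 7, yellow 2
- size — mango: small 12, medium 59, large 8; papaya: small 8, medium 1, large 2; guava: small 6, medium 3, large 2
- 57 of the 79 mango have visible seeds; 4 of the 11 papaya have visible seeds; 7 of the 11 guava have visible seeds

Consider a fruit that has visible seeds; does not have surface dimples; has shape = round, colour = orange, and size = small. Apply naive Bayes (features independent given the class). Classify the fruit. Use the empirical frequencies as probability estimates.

mango

mango: (79/101) × (63/79) × (76/79) × (36/79) × (12/79) × (57/79) ≈ 0.0299697
papaya: (11/101) × (8/11) × (8/11) × (7/11) × (8/11) × (4/11) ≈ 0.00969473
guava: (11/101) × (4/11) × (9/11) × (7/11) × (6/11) × (7/11) ≈ 0.00715744
Highest score → mango.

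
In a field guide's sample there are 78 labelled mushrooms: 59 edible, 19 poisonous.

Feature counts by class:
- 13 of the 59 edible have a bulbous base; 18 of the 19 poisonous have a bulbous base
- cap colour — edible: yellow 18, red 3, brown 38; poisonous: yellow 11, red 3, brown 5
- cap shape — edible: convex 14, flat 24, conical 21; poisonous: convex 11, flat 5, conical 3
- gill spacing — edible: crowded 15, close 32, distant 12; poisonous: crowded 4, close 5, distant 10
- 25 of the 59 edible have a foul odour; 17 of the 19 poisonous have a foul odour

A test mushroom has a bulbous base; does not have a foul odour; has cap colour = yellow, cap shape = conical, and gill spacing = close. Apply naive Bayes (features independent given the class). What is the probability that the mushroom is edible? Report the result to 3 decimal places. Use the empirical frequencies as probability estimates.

0.906

edible: (59/78) × (13/59) × (18/59) × (21/59) × (32/59) × (34/59) ≈ 0.00565668
poisonous: (19/78) × (18/19) × (11/19) × (3/19) × (5/19) × (2/19) ≈ 0.000584356
P(edible | x) = 0.00565668 / 0.006241036 ≈ 0.906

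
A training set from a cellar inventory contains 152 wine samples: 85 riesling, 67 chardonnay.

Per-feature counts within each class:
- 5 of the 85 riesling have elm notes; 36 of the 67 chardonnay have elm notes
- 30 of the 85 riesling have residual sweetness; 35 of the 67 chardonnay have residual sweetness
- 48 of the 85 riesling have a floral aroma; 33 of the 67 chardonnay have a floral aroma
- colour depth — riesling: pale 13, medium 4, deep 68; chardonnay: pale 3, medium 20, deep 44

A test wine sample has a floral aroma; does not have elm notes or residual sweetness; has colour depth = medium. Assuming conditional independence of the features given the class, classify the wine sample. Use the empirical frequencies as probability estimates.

riesling: (85/152) × (80/85) × (55/85) × (48/85) × (4/85) ≈ 0.0090501
chardonnay: (67/152) × (31/67) × (32/67) × (33/67) × (20/67) ≈ 0.0143215
Highest score → chardonnay.

chardonnay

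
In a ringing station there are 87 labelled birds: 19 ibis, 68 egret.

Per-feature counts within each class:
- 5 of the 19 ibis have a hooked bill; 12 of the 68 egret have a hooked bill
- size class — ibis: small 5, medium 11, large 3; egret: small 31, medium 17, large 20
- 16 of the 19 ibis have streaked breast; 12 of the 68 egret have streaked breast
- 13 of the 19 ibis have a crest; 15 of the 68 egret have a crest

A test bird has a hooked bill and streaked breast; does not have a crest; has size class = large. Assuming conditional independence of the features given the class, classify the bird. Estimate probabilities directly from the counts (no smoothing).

egret

ibis: (19/87) × (5/19) × (3/19) × (16/19) × (6/19) ≈ 0.00241314
egret: (68/87) × (12/68) × (20/68) × (12/68) × (53/68) ≈ 0.00557985
Highest score → egret.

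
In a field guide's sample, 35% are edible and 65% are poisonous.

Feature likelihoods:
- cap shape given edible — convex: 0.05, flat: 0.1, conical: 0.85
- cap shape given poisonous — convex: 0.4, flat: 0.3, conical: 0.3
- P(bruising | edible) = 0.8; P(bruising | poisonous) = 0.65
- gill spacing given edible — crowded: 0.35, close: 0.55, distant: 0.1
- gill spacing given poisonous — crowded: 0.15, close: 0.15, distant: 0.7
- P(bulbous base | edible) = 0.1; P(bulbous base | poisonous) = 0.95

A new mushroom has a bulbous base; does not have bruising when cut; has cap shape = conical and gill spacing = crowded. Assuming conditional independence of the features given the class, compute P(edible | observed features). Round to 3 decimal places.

0.176

edible: 0.35 × 0.85 × (1−0.8) × 0.35 × 0.1 = 0.0020825
poisonous: 0.65 × 0.3 × (1−0.65) × 0.15 × 0.95 = 0.009725625
P(edible | x) = 0.0020825 / 0.011808125 ≈ 0.176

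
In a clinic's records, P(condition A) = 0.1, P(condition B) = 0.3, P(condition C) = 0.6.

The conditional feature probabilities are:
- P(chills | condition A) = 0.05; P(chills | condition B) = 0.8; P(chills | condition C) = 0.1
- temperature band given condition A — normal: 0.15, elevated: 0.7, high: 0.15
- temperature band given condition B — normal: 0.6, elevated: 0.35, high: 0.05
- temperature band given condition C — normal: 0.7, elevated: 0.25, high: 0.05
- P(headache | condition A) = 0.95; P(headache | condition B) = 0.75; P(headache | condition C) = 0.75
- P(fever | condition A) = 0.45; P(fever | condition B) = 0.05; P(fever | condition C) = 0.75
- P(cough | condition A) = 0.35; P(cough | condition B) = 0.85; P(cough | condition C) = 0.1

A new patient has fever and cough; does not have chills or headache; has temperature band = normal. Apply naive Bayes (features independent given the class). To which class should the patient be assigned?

condition C

condition A: 0.1 × (1−0.05) × 0.15 × (1−0.95) × 0.45 × 0.35 = 0.00011221875
condition B: 0.3 × (1−0.8) × 0.6 × (1−0.75) × 0.05 × 0.85 = 0.0003825
condition C: 0.6 × (1−0.1) × 0.7 × (1−0.75) × 0.75 × 0.1 = 0.0070875
Highest score → condition C.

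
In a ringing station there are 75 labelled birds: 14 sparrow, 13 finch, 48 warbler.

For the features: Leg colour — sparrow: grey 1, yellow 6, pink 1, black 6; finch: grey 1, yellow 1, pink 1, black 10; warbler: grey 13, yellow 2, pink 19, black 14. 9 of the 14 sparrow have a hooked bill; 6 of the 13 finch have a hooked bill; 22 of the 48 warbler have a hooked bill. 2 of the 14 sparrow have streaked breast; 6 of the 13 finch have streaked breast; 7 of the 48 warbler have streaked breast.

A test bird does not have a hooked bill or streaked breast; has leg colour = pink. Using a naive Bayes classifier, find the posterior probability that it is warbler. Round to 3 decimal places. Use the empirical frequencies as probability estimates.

sparrow: (14/75) × (1/14) × (5/14) × (12/14) ≈ 0.00408163
finch: (13/75) × (1/13) × (7/13) × (7/13) ≈ 0.00386588
warbler: (48/75) × (19/48) × (26/48) × (41/48) ≈ 0.117211
P(warbler | x) = 0.117211 / 0.12515851 ≈ 0.937

0.937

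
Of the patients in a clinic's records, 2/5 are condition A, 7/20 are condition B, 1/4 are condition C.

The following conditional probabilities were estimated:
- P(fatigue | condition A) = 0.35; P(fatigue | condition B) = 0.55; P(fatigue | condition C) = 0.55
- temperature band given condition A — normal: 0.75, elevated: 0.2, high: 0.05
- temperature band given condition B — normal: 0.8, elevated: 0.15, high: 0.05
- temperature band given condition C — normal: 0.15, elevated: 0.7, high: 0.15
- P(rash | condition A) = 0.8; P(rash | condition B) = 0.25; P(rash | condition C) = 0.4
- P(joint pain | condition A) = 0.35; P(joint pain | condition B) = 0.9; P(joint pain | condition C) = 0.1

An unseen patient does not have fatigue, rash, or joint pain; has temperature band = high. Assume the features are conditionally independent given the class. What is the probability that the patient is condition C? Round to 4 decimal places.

0.7998

condition A: 0.4 × (1−0.35) × 0.05 × (1−0.8) × (1−0.35) = 0.00169
condition B: 0.35 × (1−0.55) × 0.05 × (1−0.25) × (1−0.9) = 0.000590625
condition C: 0.25 × (1−0.55) × 0.15 × (1−0.4) × (1−0.1) = 0.0091125
P(condition C | x) = 0.0091125 / 0.011393125 ≈ 0.7998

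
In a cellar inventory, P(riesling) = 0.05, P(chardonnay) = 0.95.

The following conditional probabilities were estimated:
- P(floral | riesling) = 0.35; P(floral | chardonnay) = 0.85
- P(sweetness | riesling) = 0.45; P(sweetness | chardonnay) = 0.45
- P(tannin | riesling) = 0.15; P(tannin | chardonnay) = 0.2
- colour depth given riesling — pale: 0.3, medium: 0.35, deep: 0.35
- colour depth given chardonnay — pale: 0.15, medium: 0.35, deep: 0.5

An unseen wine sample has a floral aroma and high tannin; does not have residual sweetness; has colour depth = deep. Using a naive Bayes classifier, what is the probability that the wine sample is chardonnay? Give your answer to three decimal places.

0.989

riesling: 0.05 × 0.35 × (1−0.45) × 0.15 × 0.35 = 0.0005053125
chardonnay: 0.95 × 0.85 × (1−0.45) × 0.2 × 0.5 = 0.0444125
P(chardonnay | x) = 0.0444125 / 0.0449178125 ≈ 0.989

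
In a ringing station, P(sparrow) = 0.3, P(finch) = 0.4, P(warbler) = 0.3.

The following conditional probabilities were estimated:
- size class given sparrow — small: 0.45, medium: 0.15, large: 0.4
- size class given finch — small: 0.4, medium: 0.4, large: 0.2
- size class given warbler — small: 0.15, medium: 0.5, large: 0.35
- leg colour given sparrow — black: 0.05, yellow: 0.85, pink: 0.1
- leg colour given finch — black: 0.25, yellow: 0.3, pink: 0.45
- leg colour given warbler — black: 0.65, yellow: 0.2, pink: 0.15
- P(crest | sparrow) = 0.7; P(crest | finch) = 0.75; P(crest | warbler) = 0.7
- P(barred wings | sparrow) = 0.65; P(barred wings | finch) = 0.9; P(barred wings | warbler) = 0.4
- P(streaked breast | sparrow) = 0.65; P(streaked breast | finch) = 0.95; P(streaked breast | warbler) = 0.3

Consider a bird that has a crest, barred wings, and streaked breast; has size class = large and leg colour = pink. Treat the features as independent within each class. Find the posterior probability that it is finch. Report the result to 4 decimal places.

0.8257

sparrow: 0.3 × 0.4 × 0.1 × 0.7 × 0.65 × 0.65 = 0.003549
finch: 0.4 × 0.2 × 0.45 × 0.75 × 0.9 × 0.95 = 0.023085
warbler: 0.3 × 0.35 × 0.15 × 0.7 × 0.4 × 0.3 = 0.001323
P(finch | x) = 0.023085 / 0.027957 ≈ 0.8257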